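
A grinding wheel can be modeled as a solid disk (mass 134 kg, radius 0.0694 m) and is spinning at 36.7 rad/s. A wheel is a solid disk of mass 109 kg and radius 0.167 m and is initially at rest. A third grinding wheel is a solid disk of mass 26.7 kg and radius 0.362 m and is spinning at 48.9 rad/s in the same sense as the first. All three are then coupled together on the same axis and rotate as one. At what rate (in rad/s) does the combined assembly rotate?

|ω_f| ≈ 27.1 rad/s

No external torque acts about the common axis, so total angular momentum is conserved.
Moments of inertia: I_A = ½(134)(0.0694)² = 0.3227 kg·m²; I_B = ½(109)(0.167)² = 1.520 kg·m²; I_C = ½(26.7)(0.362)² = 1.749 kg·m².
Taking A's sense as positive: L = (0.3227)(36.7) + (1.749)(48.9) = 97.39 kg·m²·rad/s.
Combined I = 0.3227 + 1.520 + 1.749 = 3.592 kg·m².
ω_f = L / I = 97.39 / 3.592 = 27.11 rad/s.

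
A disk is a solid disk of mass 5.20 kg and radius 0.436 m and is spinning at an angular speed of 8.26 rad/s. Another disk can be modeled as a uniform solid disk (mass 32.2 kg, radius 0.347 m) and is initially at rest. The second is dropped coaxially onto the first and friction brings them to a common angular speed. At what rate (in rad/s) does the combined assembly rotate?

|ω_f| ≈ 1.68 rad/s

No external torque acts about the common axis, so total angular momentum is conserved.
Moments of inertia: I_A = ½(5.20)(0.436)² = 0.4942 kg·m²; I_B = ½(32.2)(0.347)² = 1.939 kg·m².
Taking A's sense as positive: L = (0.4942)(8.26) = 4.083 kg·m²·rad/s.
Combined I = 0.4942 + 1.939 = 2.433 kg·m².
ω_f = L / I = 4.083 / 2.433 = 1.678 rad/s.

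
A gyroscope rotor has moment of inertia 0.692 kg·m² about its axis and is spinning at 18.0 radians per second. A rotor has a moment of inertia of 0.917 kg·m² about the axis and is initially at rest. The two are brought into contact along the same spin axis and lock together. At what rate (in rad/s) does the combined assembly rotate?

|ω_f| ≈ 7.74 rad/s

The coupling torques are internal; angular momentum about the shared axis is conserved.
Taking A's sense as positive: L = (0.6920)(18.0) = 12.46 kg·m²·rad/s.
Combined I = 0.6920 + 0.9170 = 1.609 kg·m².
ω_f = L / I = 12.46 / 1.609 = 7.741 rad/s.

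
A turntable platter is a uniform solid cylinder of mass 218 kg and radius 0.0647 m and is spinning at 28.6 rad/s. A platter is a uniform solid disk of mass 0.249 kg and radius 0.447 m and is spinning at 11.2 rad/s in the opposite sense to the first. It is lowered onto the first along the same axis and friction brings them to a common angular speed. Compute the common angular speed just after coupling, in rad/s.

The coupling torques are internal; angular momentum about the shared axis is conserved.
Moments of inertia: I_A = ½(218)(0.0647)² = 0.4563 kg·m²; I_B = ½(0.249)(0.447)² = 0.02488 kg·m².
Taking A's sense as positive: L = (0.4563)(28.6) − (0.02488)(11.2) = 12.77 kg·m²·rad/s.
Combined I = 0.4563 + 0.02488 = 0.4812 kg·m².
ω_f = L / I = 12.77 / 0.4812 = 26.54 rad/s.

|ω_f| ≈ 26.5 rad/s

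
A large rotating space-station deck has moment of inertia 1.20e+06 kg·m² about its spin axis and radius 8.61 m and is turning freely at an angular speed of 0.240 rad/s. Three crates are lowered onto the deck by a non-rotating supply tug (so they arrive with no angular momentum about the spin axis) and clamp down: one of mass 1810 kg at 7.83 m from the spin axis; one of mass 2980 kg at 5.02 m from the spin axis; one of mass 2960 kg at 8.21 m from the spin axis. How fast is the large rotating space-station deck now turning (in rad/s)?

No external torque acts about the spin axis; L_before = L_after.
Added inertia Σmr² = (1810)(7.83)² + (2980)(5.02)² + (2960)(8.21)² = 3.856e+05 kg·m²; I_f = 1.200e+06 + 3.856e+05 = 1.586e+06 kg·m².
ω_f = I_p ω_i / I_f = (1.200e+06)(0.240) / 1.586e+06 = 0.1816 rad/s.

ω_f ≈ 0.182 rad/s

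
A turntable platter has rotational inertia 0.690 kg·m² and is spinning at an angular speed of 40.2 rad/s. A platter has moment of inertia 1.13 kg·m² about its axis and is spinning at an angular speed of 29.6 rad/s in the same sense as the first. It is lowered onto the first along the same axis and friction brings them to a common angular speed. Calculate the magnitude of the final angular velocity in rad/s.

|ω_f| ≈ 33.6 rad/s

No external torque acts about the common axis, so total angular momentum is conserved.
Taking A's sense as positive: L = (0.6900)(40.2) + (1.130)(29.6) = 61.19 kg·m²·rad/s.
Combined I = 0.6900 + 1.130 = 1.820 kg·m².
ω_f = L / I = 61.19 / 1.820 = 33.62 rad/s.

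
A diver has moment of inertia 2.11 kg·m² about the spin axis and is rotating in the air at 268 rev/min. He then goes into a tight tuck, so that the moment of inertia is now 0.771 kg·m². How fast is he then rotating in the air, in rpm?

ω₂ ≈ 733 rpm

With no external torque about the axis, L is conserved: I₁ω₁ = I₂ω₂.
ω₂ = I₁ω₁ / I₂ = (2.110)(268 rpm) / (0.7710) = 733.4 rpm.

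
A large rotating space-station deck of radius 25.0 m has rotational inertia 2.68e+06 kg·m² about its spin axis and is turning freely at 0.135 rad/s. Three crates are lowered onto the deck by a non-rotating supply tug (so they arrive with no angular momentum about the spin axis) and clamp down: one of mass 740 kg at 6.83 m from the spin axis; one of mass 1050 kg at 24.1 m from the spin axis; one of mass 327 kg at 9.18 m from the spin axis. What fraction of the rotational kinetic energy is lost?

fraction ≈ 0.200

The added mass arrives with no angular momentum about the spin axis, and any external torque about the spin axis is negligible, so the system's angular momentum is conserved.
Added inertia Σmr² = (740)(6.83)² + (1050)(24.1)² + (327)(9.18)² = 6.719e+05 kg·m²; I_f = 2.680e+06 + 6.719e+05 = 3.352e+06 kg·m².
ω_f = I_p ω_i / I_f = (2.680e+06)(0.135) / 3.352e+06 = 0.1079 rad/s.
KE_i = ½(2.680e+06)(0.1350 rad/s)² = 24420 J; KE_f = ½(3.352e+06)(0.1079)² = 19530 J.
Fraction lost = 0.2005.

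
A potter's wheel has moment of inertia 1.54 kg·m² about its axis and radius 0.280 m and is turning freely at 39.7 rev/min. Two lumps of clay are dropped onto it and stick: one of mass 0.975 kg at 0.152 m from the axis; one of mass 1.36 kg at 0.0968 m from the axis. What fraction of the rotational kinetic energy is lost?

The added mass arrives with no angular momentum about the axis, and any external torque about the axis is negligible, so the system's angular momentum is conserved.
Added inertia Σmr² = (0.975)(0.152)² + (1.36)(0.0968)² = 0.03527 kg·m²; I_f = 1.540 + 0.03527 = 1.575 kg·m².
ω_f = I_p ω_i / I_f = (1.540)(39.7) / 1.575 = 38.81 rpm.
KE_i = ½(1.540)(4.157 rad/s)² = 13.31 J; KE_f = ½(1.575)(4.064)² = 13.01 J.
Fraction lost = 0.02239.

fraction ≈ 0.0224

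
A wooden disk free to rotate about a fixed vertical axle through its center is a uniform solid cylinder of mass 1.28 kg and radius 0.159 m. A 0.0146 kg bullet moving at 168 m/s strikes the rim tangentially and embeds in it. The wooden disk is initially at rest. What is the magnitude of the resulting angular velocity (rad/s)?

|ω_f| ≈ 23.6 rad/s

About the axle the impulsive forces during the collision are internal, so angular momentum about that axis is conserved.
I_p = ½(1.28)(0.159)² = 0.01618 kg·m². Taking the sense of the bullet's angular momentum as positive, L_{bullet} = m v R = (0.0146)(168)(0.159) = 0.3900 kg·m²/s.
L_i = 0 + 0.3900 = 0.3900 kg·m²/s.
After sticking, I_f = I_p + m R² = 0.01618 + (0.0146)(0.159)² = 0.01655 kg·m².
ω_f = L_i / I_f = 0.3900 / 0.01655 = 23.57 rad/s.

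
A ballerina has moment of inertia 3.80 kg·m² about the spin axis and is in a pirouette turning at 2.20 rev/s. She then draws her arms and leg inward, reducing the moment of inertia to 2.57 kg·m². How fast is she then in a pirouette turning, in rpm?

ω₂ ≈ 195 rpm

With no external torque about the axis, L is conserved: I₁ω₁ = I₂ω₂.
ω₂ = I₁ω₁ / I₂ = (3.800)(2.20 rev/s) / (2.570) = 3.253 rev/s = 195.2 rpm.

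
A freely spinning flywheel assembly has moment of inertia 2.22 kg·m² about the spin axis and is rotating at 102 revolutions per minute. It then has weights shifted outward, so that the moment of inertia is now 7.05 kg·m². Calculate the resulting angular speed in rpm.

ω₂ ≈ 32.1 rpm

No external torque acts about the spin axis, so angular momentum is conserved.
ω₂ = I₁ω₁ / I₂ = (2.220)(102 rpm) / (7.050) = 32.12 rpm.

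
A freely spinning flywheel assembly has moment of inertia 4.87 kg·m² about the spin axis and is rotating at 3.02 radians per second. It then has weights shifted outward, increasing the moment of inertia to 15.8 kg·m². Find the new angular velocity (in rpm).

ω₂ ≈ 8.89 rpm

No external torque acts about the spin axis, so angular momentum is conserved.
ω₂ = I₁ω₁ / I₂ = (4.870)(3.02 rad/s) / (15.80) = 0.9308 rad/s = 8.889 rpm.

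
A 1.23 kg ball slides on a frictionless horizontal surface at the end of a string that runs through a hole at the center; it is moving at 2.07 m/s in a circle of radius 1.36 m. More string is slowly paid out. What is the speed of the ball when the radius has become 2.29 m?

The only horizontal force on the mass is along the cord (radial), so it exerts no torque about the hole and angular momentum m v r is conserved.
v₂ = v₁ r₁ / r₂ = (2.07)(1.36) / (2.29) = 1.229 m/s.

v₂ ≈ 1.23 m/s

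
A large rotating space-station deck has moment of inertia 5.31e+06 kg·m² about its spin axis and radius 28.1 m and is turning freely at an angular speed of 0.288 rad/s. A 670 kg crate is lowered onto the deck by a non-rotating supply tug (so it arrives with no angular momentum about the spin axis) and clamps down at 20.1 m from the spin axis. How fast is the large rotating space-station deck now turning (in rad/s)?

ω_f ≈ 0.274 rad/s

No external torque acts about the spin axis; L_before = L_after.
Added inertia Σmr² = (670)(20.1)² = 2.707e+05 kg·m²; I_f = 5.310e+06 + 2.707e+05 = 5.581e+06 kg·m².
ω_f = I_p ω_i / I_f = (5.310e+06)(0.288) / 5.581e+06 = 0.2740 rad/s.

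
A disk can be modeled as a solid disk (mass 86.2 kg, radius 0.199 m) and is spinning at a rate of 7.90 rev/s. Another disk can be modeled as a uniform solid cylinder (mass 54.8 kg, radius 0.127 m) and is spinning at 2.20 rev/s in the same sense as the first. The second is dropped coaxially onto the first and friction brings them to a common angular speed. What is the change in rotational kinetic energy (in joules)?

No external torque acts about the common axis, so total angular momentum is conserved.
Moments of inertia: I_A = ½(86.2)(0.199)² = 1.707 kg·m²; I_B = ½(54.8)(0.127)² = 0.4419 kg·m².
Taking A's sense as positive: L = (1.707)(7.90) + (0.4419)(2.20) = 14.46 kg·m²·rev/s.
Combined I = 1.707 + 0.4419 = 2.149 kg·m².
ω_f = L / I = 14.46 / 2.149 = 6.728 rev/s.
KE_i = ½ΣIω² = 2145 J; KE_f = ½(2.149)(42.27)² = 1920 J.

ΔKE ≈ -225 J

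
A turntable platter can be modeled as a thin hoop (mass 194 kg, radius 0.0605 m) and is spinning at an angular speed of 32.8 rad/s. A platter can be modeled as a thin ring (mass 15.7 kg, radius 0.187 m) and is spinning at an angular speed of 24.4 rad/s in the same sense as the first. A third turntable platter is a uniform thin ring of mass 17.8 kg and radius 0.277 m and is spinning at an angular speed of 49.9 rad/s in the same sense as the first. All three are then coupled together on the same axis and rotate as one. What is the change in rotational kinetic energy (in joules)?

No external torque acts about the common axis, so total angular momentum is conserved.
Moments of inertia: I_A = (194)(0.0605)² = 0.7101 kg·m²; I_B = (15.7)(0.187)² = 0.5490 kg·m²; I_C = (17.8)(0.277)² = 1.366 kg·m².
Taking A's sense as positive: L = (0.7101)(32.8) + (0.5490)(24.4) + (1.366)(49.9) = 104.8 kg·m²·rad/s.
Combined I = 0.7101 + 0.5490 + 1.366 = 2.625 kg·m².
ω_f = L / I = 104.8 / 2.625 = 39.94 rad/s.
KE_i = ½ΣIω² = 2246 J; KE_f = ½(2.625)(39.94)² = 2094 J.

ΔKE ≈ -152 J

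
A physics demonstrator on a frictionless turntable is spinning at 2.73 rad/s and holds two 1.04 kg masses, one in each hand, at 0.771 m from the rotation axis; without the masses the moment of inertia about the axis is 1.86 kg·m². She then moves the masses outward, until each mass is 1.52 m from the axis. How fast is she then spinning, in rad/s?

ω₂ ≈ 1.27 rad/s

Angular momentum about the spin axis is conserved since the torque about it is zero.
I₁ = 1.86 + 2(1.04)(0.771)² = 3.096 kg·m²; I₂ = 1.86 + 2(1.04)(1.52)² = 6.666 kg·m².
ω₂ = I₁ω₁ / I₂ = (3.096)(2.73 rad/s) / (6.666) = 1.268 rad/s.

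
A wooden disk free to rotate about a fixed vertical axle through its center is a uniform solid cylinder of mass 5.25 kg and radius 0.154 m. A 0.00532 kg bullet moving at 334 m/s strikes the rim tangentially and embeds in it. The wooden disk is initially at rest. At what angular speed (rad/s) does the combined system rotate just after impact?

|ω_f| ≈ 4.39 rad/s

The axle reaction passes through the axle and exerts no torque about it; angular momentum about the axle is conserved through the impact.
I_p = ½(5.25)(0.154)² = 0.06225 kg·m². Taking the sense of the bullet's angular momentum as positive, L_{bullet} = m v R = (0.00532)(334)(0.154) = 0.2736 kg·m²/s.
L_i = 0 + 0.2736 = 0.2736 kg·m²/s.
After sticking, I_f = I_p + m R² = 0.06225 + (0.00532)(0.154)² = 0.06238 kg·m².
ω_f = L_i / I_f = 0.2736 / 0.06238 = 4.387 rad/s.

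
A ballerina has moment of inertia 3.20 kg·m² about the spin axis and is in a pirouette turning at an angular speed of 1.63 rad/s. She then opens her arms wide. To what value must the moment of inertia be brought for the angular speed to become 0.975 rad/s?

I₂ ≈ 5.35 kg·m²

Angular momentum about the spin axis is conserved since the torque about it is zero.
I₂ = I₁ω₁ / ω₂ = (3.20)(1.63) / (0.975) = 5.350 kg·m².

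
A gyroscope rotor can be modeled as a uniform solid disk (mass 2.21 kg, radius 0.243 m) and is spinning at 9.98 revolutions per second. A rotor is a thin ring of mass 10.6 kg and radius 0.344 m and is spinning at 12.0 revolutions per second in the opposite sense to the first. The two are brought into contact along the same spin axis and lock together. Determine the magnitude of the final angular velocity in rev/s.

The coupling torques are internal; angular momentum about the shared axis is conserved.
Moments of inertia: I_A = ½(2.21)(0.243)² = 0.06525 kg·m²; I_B = (10.6)(0.344)² = 1.254 kg·m².
Taking A's sense as positive: L = (0.06525)(9.98) − (1.254)(12.0) = -14.40 kg·m²·rev/s.
Combined I = 0.06525 + 1.254 = 1.320 kg·m².
ω_f = L / I = -14.40 / 1.320 = -10.91 rev/s.

|ω_f| ≈ 10.9 rev/s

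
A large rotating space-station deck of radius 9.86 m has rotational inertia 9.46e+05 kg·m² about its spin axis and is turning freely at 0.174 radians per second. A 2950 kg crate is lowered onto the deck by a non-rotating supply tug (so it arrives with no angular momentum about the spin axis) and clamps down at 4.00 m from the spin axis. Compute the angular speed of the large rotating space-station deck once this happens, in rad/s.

ω_f ≈ 0.166 rad/s

No external torque acts about the spin axis; L_before = L_after.
Added inertia Σmr² = (2950)(4.00)² = 47200 kg·m²; I_f = 9.460e+05 + 47200 = 9.932e+05 kg·m².
ω_f = I_p ω_i / I_f = (9.460e+05)(0.174) / 9.932e+05 = 0.1657 rad/s.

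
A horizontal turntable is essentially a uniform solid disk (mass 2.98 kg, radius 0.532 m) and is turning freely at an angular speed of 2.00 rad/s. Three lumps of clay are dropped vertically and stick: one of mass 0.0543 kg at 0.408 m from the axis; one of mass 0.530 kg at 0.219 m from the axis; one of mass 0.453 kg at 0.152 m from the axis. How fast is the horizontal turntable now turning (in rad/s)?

No external torque acts about the axis; L_before = L_after.
I_p = ½(2.98)(0.532)² = 0.4217 kg·m².
Added inertia Σmr² = (0.0543)(0.408)² + (0.530)(0.219)² + (0.453)(0.152)² = 0.04492 kg·m²; I_f = 0.4217 + 0.04492 = 0.4666 kg·m².
ω_f = I_p ω_i / I_f = (0.4217)(2.00) / 0.4666 = 1.807 rad/s.

ω_f ≈ 1.81 rad/s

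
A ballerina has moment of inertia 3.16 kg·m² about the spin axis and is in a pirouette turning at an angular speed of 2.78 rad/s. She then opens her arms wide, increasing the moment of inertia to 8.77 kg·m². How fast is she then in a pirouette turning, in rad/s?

Angular momentum about the spin axis is conserved since the torque about it is zero.
ω₂ = I₁ω₁ / I₂ = (3.160)(2.78 rad/s) / (8.770) = 1.002 rad/s.

ω₂ ≈ 1.00 rad/s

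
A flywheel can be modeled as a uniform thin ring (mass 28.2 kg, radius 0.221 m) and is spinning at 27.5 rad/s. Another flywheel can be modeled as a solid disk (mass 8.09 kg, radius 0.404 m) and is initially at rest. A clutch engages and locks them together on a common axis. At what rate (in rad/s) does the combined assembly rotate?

The coupling torques are internal; angular momentum about the shared axis is conserved.
Moments of inertia: I_A = (28.2)(0.221)² = 1.377 kg·m²; I_B = ½(8.09)(0.404)² = 0.6602 kg·m².
Taking A's sense as positive: L = (1.377)(27.5) = 37.88 kg·m²·rad/s.
Combined I = 1.377 + 0.6602 = 2.038 kg·m².
ω_f = L / I = 37.88 / 2.038 = 18.59 rad/s.

|ω_f| ≈ 18.6 rad/s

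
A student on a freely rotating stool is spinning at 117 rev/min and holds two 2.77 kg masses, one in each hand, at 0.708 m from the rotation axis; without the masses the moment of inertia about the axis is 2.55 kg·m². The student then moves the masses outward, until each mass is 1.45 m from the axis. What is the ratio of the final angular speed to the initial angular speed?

No external torque acts about the spin axis, so angular momentum is conserved.
I₁ = 2.55 + 2(2.77)(0.708)² = 5.327 kg·m²; I₂ = 2.55 + 2(2.77)(1.45)² = 14.20 kg·m².
ω₂/ω₁ = I₁/I₂ = 5.327 / 14.20 = 0.3752.

ω₂/ω₁ ≈ 0.375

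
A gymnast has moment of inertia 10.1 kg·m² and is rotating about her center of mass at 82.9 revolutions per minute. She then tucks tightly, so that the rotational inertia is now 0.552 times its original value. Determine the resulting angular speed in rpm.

ω₂ ≈ 150 rpm

No external torque acts about the spin axis, so angular momentum is conserved.
I₂ = 0.552 × 10.1 = 5.575 kg·m².
ω₂ = I₁ω₁ / I₂ = (10.10)(82.9 rpm) / (5.575) = 150.2 rpm.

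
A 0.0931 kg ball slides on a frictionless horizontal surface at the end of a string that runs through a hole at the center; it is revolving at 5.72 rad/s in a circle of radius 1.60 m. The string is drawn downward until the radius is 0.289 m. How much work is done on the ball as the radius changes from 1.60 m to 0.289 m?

W ≈ 116 J

No torque about the axis ⇒ m r₁² ω₁ = m r₂² ω₂.
ω₂ = ω₁ (r₁/r₂)² = (5.72)(1.60/0.289)² = 175.3 rad/s.
W = ΔKE = ½m(v₂² − v₁²) = 115.6 J.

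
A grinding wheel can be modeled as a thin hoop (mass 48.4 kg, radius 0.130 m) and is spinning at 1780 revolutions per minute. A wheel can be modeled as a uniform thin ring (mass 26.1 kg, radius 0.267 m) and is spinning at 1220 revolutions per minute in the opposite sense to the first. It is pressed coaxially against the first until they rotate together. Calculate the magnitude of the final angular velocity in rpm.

|ω_f| ≈ 304 rpm

No external torque acts about the common axis, so total angular momentum is conserved.
Moments of inertia: I_A = (48.4)(0.130)² = 0.8180 kg·m²; I_B = (26.1)(0.267)² = 1.861 kg·m².
Taking A's sense as positive: L = (0.8180)(1780) − (1.861)(1220) = -814.0 kg·m²·rpm.
Combined I = 0.8180 + 1.861 = 2.679 kg·m².
ω_f = L / I = -814.0 / 2.679 = -303.9 rpm.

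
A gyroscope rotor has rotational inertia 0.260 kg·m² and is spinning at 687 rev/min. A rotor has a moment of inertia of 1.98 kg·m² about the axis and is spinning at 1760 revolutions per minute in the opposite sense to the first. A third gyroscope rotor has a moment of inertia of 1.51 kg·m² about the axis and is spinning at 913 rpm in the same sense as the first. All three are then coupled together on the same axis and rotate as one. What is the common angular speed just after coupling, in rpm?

The coupling torques are internal; angular momentum about the shared axis is conserved.
Taking A's sense as positive: L = (0.2600)(687) − (1.980)(1760) + (1.510)(913) = -1928 kg·m²·rpm.
Combined I = 0.2600 + 1.980 + 1.510 = 3.750 kg·m².
ω_f = L / I = -1928 / 3.750 = -514.0 rpm.

|ω_f| ≈ 514 rpm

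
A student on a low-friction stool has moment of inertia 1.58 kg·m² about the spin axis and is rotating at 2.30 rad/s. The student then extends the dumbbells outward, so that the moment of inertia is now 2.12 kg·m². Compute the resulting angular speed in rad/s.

ω₂ ≈ 1.71 rad/s

Angular momentum about the spin axis is conserved since the torque about it is zero.
ω₂ = I₁ω₁ / I₂ = (1.580)(2.30 rad/s) / (2.120) = 1.714 rad/s.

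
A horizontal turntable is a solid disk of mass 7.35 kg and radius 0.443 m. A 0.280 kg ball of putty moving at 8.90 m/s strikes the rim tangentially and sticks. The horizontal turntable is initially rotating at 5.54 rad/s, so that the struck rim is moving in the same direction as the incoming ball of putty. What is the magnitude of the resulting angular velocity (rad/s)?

|ω_f| ≈ 6.57 rad/s

About the axle the impulsive forces during the collision are internal, so angular momentum about that axis is conserved.
I_p = ½(7.35)(0.443)² = 0.7212 kg·m². Taking the sense of the ball of putty's angular momentum as positive, L_{ball} = m v R = (0.280)(8.90)(0.443) = 1.104 kg·m²/s.
L_i = +I_p ω_p + m v R = +(0.7212)(5.54) + 1.104 = 5.099 kg·m²/s.
After sticking, I_f = I_p + m R² = 0.7212 + (0.280)(0.443)² = 0.7762 kg·m².
ω_f = L_i / I_f = 5.099 / 0.7762 = 6.570 rad/s.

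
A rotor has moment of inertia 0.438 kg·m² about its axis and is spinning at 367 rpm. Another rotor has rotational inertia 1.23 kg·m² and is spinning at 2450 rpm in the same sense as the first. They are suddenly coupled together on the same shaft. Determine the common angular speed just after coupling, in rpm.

|ω_f| ≈ 1900 rpm

No external torque acts about the common axis, so total angular momentum is conserved.
Taking A's sense as positive: L = (0.4380)(367) + (1.230)(2450) = 3174 kg·m²·rpm.
Combined I = 0.4380 + 1.230 = 1.668 kg·m².
ω_f = L / I = 3174 / 1.668 = 1903 rpm.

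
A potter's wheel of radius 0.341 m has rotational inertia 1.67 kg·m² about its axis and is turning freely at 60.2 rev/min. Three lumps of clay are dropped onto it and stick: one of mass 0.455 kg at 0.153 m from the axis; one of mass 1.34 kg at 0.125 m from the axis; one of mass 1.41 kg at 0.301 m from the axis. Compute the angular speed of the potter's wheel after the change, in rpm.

ω_f ≈ 55.0 rpm

The added mass arrives with no angular momentum about the axis, and any external torque about the axis is negligible, so the system's angular momentum is conserved.
Added inertia Σmr² = (0.455)(0.153)² + (1.34)(0.125)² + (1.41)(0.301)² = 0.1593 kg·m²; I_f = 1.670 + 0.1593 = 1.829 kg·m².
ω_f = I_p ω_i / I_f = (1.670)(60.2) / 1.829 = 54.96 rpm.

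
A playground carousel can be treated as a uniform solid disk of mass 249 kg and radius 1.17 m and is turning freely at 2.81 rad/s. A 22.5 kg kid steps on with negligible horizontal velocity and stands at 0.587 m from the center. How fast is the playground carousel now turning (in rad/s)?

ω_f ≈ 2.69 rad/s

The added mass arrives with no angular momentum about the center, and any external torque about the center is negligible, so the system's angular momentum is conserved.
I_p = ½(249)(1.17)² = 170.4 kg·m².
Added inertia Σmr² = (22.5)(0.587)² = 7.753 kg·m²; I_f = 170.4 + 7.753 = 178.2 kg·m².
ω_f = I_p ω_i / I_f = (170.4)(2.81) / 178.2 = 2.688 rad/s.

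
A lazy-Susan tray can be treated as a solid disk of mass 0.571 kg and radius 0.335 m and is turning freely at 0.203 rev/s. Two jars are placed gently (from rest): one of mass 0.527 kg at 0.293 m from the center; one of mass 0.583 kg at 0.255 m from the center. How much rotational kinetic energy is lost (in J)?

The added mass arrives with no angular momentum about the center, and any external torque about the center is negligible, so the system's angular momentum is conserved.
I_p = ½(0.571)(0.335)² = 0.03204 kg·m².
Added inertia Σmr² = (0.527)(0.293)² + (0.583)(0.255)² = 0.08315 kg·m²; I_f = 0.03204 + 0.08315 = 0.1152 kg·m².
ω_f = I_p ω_i / I_f = (0.03204)(0.203) / 0.1152 = 0.05646 rev/s.
KE_i = ½(0.03204)(1.275 rad/s)² = 0.02606 J; KE_f = ½(0.1152)(0.3548)² = 0.007249 J.

energy lost ≈ 0.0188 J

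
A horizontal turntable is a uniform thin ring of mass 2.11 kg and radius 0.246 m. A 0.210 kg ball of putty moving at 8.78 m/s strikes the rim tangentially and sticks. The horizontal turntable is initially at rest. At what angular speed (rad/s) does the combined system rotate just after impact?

|ω_f| ≈ 3.23 rad/s

About the axle the impulsive forces during the collision are internal, so angular momentum about that axis is conserved.
I_p = (2.11)(0.246)² = 0.1277 kg·m². Taking the sense of the ball of putty's angular momentum as positive, L_{ball} = m v R = (0.210)(8.78)(0.246) = 0.4536 kg·m²/s.
L_i = 0 + 0.4536 = 0.4536 kg·m²/s.
After sticking, I_f = I_p + m R² = 0.1277 + (0.210)(0.246)² = 0.1404 kg·m².
ω_f = L_i / I_f = 0.4536 / 0.1404 = 3.231 rad/s.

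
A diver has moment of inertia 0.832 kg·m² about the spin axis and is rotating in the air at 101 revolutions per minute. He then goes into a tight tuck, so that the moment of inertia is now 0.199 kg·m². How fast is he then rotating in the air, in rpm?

ω₂ ≈ 422 rpm

No external torque acts about the spin axis, so angular momentum is conserved.
ω₂ = I₁ω₁ / I₂ = (0.8320)(101 rpm) / (0.1990) = 422.3 rpm.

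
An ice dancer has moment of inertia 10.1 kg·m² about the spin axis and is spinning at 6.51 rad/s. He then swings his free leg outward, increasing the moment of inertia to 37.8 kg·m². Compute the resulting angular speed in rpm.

ω₂ ≈ 16.6 rpm

Angular momentum about the spin axis is conserved since the torque about it is zero.
ω₂ = I₁ω₁ / I₂ = (10.10)(6.51 rad/s) / (37.80) = 1.739 rad/s = 16.61 rpm.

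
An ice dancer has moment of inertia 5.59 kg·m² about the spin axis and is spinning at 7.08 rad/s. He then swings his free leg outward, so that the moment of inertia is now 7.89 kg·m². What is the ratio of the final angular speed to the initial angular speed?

With no external torque about the axis, L is conserved: I₁ω₁ = I₂ω₂.
ω₂/ω₁ = I₁/I₂ = 5.590 / 7.890 = 0.7085.

ω₂/ω₁ ≈ 0.708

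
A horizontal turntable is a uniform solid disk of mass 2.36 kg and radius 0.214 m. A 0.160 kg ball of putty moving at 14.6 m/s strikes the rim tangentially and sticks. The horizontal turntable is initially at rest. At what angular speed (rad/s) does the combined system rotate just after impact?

|ω_f| ≈ 8.15 rad/s

The axle reaction passes through the axle and exerts no torque about it; angular momentum about the axle is conserved through the impact.
I_p = ½(2.36)(0.214)² = 0.05404 kg·m². Taking the sense of the ball of putty's angular momentum as positive, L_{ball} = m v R = (0.160)(14.6)(0.214) = 0.4999 kg·m²/s.
L_i = 0 + 0.4999 = 0.4999 kg·m²/s.
After sticking, I_f = I_p + m R² = 0.05404 + (0.160)(0.214)² = 0.06137 kg·m².
ω_f = L_i / I_f = 0.4999 / 0.06137 = 8.146 rad/s.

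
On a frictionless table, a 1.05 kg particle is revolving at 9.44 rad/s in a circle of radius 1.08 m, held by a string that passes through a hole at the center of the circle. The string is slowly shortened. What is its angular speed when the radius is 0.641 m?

ω₂ ≈ 26.8 rad/s

The constraining force is radial, so m r² ω about the center is conserved.
ω₂ = ω₁ (r₁/r₂)² = (9.44)(1.08/0.641)² = 26.80 rad/s.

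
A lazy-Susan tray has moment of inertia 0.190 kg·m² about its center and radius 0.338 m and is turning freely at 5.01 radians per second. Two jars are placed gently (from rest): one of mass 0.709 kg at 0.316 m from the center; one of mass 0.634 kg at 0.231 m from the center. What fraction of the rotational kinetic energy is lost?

fraction ≈ 0.355

The added mass arrives with no angular momentum about the center, and any external torque about the center is negligible, so the system's angular momentum is conserved.
Added inertia Σmr² = (0.709)(0.316)² + (0.634)(0.231)² = 0.1046 kg·m²; I_f = 0.1900 + 0.1046 = 0.2946 kg·m².
ω_f = I_p ω_i / I_f = (0.1900)(5.01) / 0.2946 = 3.231 rad/s.
KE_i = ½(0.1900)(5.010 rad/s)² = 2.385 J; KE_f = ½(0.2946)(3.231)² = 1.538 J.
Fraction lost = 0.3551.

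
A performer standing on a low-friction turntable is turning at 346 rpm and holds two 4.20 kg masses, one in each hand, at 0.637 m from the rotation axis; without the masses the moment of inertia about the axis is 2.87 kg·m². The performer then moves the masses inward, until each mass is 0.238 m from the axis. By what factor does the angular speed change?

ω₂/ω₁ ≈ 1.88

No external torque acts about the spin axis, so angular momentum is conserved.
I₁ = 2.87 + 2(4.20)(0.637)² = 6.278 kg·m²; I₂ = 2.87 + 2(4.20)(0.238)² = 3.346 kg·m².
ω₂/ω₁ = I₁/I₂ = 6.278 / 3.346 = 1.877.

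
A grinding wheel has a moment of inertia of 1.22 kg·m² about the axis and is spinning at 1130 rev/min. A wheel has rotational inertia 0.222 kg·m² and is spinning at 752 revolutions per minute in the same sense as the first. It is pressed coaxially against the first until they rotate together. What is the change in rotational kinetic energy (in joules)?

ΔKE ≈ -147 J

The coupling torques are internal; angular momentum about the shared axis is conserved.
Taking A's sense as positive: L = (1.220)(1130) + (0.2220)(752) = 1546 kg·m²·rpm.
Combined I = 1.220 + 0.2220 = 1.442 kg·m².
ω_f = L / I = 1546 / 1.442 = 1072 rpm.
KE_i = ½ΣIω² = 9230 J; KE_f = ½(1.442)(112.2)² = 9083 J.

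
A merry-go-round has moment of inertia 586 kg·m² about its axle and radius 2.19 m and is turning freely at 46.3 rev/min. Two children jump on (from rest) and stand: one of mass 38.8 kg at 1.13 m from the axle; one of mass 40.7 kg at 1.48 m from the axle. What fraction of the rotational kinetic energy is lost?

fraction ≈ 0.191

The added mass arrives with no angular momentum about the axle, and any external torque about the axle is negligible, so the system's angular momentum is conserved.
Added inertia Σmr² = (38.8)(1.13)² + (40.7)(1.48)² = 138.7 kg·m²; I_f = 586.0 + 138.7 = 724.7 kg·m².
ω_f = I_p ω_i / I_f = (586.0)(46.3) / 724.7 = 37.44 rpm.
KE_i = ½(586.0)(4.849 rad/s)² = 6888 J; KE_f = ½(724.7)(3.921)² = 5570 J.
Fraction lost = 0.1914.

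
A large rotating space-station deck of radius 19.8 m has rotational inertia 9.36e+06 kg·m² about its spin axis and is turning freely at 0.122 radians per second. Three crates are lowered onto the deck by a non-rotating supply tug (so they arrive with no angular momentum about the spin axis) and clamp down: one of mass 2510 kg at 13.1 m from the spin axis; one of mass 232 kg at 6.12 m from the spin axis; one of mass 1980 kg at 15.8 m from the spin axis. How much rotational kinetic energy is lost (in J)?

No external torque acts about the spin axis; L_before = L_after.
Added inertia Σmr² = (2510)(13.1)² + (232)(6.12)² + (1980)(15.8)² = 9.337e+05 kg·m²; I_f = 9.360e+06 + 9.337e+05 = 1.029e+07 kg·m².
ω_f = I_p ω_i / I_f = (9.360e+06)(0.122) / 1.029e+07 = 0.1109 rad/s.
KE_i = ½(9.360e+06)(0.1220 rad/s)² = 69660 J; KE_f = ½(1.029e+07)(0.1109)² = 63340 J.

energy lost ≈ 6320 J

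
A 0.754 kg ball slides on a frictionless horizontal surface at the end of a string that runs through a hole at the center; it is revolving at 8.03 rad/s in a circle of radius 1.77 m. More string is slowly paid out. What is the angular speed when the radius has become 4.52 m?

ω₂ ≈ 1.23 rad/s

The constraining force is radial, so m r² ω about the center is conserved.
ω₂ = ω₁ (r₁/r₂)² = (8.03)(1.77/4.52)² = 1.231 rad/s.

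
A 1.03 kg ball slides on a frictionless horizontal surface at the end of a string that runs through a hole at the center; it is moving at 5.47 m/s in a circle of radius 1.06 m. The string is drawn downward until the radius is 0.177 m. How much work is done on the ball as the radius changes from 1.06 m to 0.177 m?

W ≈ 537 J

Central (radial) force ⇒ zero torque about the center ⇒ m v r is constant.
v₂ = v₁ r₁ / r₂ = (5.47)(1.06) / (0.177) = 32.76 m/s.
W = ΔKE = ½m(v₂² − v₁²) = 537.2 J.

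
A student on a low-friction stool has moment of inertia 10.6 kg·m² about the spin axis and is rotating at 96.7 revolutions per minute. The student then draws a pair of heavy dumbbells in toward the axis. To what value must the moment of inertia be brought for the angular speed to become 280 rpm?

I₂ ≈ 3.66 kg·m²

With no external torque about the axis, L is conserved: I₁ω₁ = I₂ω₂.
I₂ = I₁ω₁ / ω₂ = (10.6)(96.7) / (280) = 3.661 kg·m².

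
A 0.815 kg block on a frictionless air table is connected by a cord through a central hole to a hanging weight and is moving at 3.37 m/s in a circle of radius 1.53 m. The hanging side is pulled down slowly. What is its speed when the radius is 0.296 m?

The only horizontal force on the mass is along the cord (radial), so it exerts no torque about the hole and angular momentum m v r is conserved.
v₂ = v₁ r₁ / r₂ = (3.37)(1.53) / (0.296) = 17.42 m/s.

v₂ ≈ 17.4 m/s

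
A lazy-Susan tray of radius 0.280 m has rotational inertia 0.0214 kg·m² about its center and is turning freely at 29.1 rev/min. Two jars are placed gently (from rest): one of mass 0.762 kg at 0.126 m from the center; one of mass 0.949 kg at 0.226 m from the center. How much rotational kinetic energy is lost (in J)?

No external torque acts about the center; L_before = L_after.
Added inertia Σmr² = (0.762)(0.126)² + (0.949)(0.226)² = 0.06057 kg·m²; I_f = 0.02140 + 0.06057 = 0.08197 kg·m².
ω_f = I_p ω_i / I_f = (0.02140)(29.1) / 0.08197 = 7.597 rpm.
KE_i = ½(0.02140)(3.047 rad/s)² = 0.09936 J; KE_f = ½(0.08197)(0.7956)² = 0.02594 J.

energy lost ≈ 0.0734 J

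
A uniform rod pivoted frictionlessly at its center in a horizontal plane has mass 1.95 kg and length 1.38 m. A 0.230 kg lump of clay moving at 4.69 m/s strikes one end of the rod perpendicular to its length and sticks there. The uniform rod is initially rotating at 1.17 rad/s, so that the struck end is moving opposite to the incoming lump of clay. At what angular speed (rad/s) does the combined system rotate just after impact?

The axle reaction passes through the pivot and exerts no torque about it; angular momentum about the pivot is conserved through the impact.
I_p = (1/12)(1.95)(1.38)² = 0.3095 kg·m². Taking the sense of the lump of clay's angular momentum as positive, L_{lump} = m v R = (0.230)(4.69)(1.38/2) = 0.7443 kg·m²/s.
L_i = −I_p ω_p + m v R = −(0.3095)(1.17) + 0.7443 = 0.3822 kg·m²/s.
After sticking, I_f = I_p + m R² = 0.3095 + (0.230)(1.38/2)² = 0.4190 kg·m².
ω_f = L_i / I_f = 0.3822 / 0.4190 = 0.9123 rad/s.

|ω_f| ≈ 0.912 rad/s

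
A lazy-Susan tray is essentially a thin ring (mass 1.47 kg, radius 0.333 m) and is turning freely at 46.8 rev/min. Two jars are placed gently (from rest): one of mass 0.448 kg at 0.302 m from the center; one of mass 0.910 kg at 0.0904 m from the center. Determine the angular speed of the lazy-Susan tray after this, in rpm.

ω_f ≈ 36.1 rpm

No external torque acts about the center; L_before = L_after.
I_p = (1.47)(0.333)² = 0.1630 kg·m².
Added inertia Σmr² = (0.448)(0.302)² + (0.910)(0.0904)² = 0.04830 kg·m²; I_f = 0.1630 + 0.04830 = 0.2113 kg·m².
ω_f = I_p ω_i / I_f = (0.1630)(46.8) / 0.2113 = 36.10 rpm.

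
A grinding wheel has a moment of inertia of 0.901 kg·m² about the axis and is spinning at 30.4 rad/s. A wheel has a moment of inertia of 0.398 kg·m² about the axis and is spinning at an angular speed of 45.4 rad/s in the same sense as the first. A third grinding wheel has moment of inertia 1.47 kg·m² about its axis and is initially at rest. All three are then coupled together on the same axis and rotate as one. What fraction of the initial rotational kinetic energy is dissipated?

The coupling torques are internal; angular momentum about the shared axis is conserved.
Taking A's sense as positive: L = (0.9010)(30.4) + (0.3980)(45.4) = 45.46 kg·m²·rad/s.
Combined I = 0.9010 + 0.3980 + 1.470 = 2.769 kg·m².
ω_f = L / I = 45.46 / 2.769 = 16.42 rad/s.
KE_i = ½ΣIω² = 826.5 J; KE_f = ½(2.769)(16.42)² = 373.2 J.
Fraction dissipated = (KE_i − KE_f)/KE_i = 0.5485.

fraction ≈ 0.549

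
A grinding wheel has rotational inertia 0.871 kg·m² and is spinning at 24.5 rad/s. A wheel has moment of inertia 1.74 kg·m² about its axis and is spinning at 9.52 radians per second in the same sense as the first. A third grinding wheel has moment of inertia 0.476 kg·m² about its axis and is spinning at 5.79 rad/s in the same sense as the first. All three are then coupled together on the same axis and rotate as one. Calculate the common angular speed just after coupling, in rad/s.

|ω_f| ≈ 13.2 rad/s

The coupling torques are internal; angular momentum about the shared axis is conserved.
Taking A's sense as positive: L = (0.8710)(24.5) + (1.740)(9.52) + (0.4760)(5.79) = 40.66 kg·m²·rad/s.
Combined I = 0.8710 + 1.740 + 0.4760 = 3.087 kg·m².
ω_f = L / I = 40.66 / 3.087 = 13.17 rad/s.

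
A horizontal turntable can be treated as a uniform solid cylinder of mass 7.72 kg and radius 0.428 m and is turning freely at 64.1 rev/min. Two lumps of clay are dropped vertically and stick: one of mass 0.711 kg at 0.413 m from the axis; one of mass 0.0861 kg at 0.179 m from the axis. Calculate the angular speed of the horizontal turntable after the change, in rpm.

The added mass arrives with no angular momentum about the axis, and any external torque about the axis is negligible, so the system's angular momentum is conserved.
I_p = ½(7.72)(0.428)² = 0.7071 kg·m².
Added inertia Σmr² = (0.711)(0.413)² + (0.0861)(0.179)² = 0.1240 kg·m²; I_f = 0.7071 + 0.1240 = 0.8311 kg·m².
ω_f = I_p ω_i / I_f = (0.7071)(64.1) / 0.8311 = 54.53 rpm.

ω_f ≈ 54.5 rpm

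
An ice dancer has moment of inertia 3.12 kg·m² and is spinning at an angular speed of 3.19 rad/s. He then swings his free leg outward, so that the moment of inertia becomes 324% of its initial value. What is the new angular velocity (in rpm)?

Angular momentum about the spin axis is conserved since the torque about it is zero.
I₂ = 3.24 × 3.12 = 10.11 kg·m².
ω₂ = I₁ω₁ / I₂ = (3.120)(3.19 rad/s) / (10.11) = 0.9846 rad/s = 9.402 rpm.

ω₂ ≈ 9.40 rpm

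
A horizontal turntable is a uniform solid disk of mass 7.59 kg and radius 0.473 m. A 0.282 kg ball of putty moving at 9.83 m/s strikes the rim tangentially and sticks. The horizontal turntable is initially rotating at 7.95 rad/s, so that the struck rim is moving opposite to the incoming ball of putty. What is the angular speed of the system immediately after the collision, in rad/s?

The axle reaction passes through the axle and exerts no torque about it; angular momentum about the axle is conserved through the impact.
I_p = ½(7.59)(0.473)² = 0.8491 kg·m². Taking the sense of the ball of putty's angular momentum as positive, L_{ball} = m v R = (0.282)(9.83)(0.473) = 1.311 kg·m²/s.
L_i = −I_p ω_p + m v R = −(0.8491)(7.95) + 1.311 = -5.439 kg·m²/s.
After sticking, I_f = I_p + m R² = 0.8491 + (0.282)(0.473)² = 0.9121 kg·m².
ω_f = L_i / I_f = -5.439 / 0.9121 = -5.963 rad/s.

|ω_f| ≈ 5.96 rad/s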